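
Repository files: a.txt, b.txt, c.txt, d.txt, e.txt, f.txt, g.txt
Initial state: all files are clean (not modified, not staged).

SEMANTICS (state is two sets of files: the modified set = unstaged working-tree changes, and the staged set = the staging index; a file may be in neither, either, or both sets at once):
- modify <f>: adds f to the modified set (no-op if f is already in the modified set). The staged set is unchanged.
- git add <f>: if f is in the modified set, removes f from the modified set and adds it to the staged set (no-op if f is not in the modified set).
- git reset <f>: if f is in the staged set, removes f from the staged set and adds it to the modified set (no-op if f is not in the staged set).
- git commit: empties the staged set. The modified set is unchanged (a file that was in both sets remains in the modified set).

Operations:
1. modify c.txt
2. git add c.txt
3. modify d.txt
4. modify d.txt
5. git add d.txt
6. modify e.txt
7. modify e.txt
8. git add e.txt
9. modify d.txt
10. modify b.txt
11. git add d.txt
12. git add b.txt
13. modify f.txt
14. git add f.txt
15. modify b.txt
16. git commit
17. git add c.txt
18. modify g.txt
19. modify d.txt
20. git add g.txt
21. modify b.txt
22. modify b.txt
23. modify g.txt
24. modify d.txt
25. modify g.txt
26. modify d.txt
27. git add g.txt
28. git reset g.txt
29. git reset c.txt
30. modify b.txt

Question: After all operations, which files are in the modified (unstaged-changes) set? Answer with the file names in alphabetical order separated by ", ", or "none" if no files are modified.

After op 1 (modify c.txt): modified={c.txt} staged={none}
After op 2 (git add c.txt): modified={none} staged={c.txt}
After op 3 (modify d.txt): modified={d.txt} staged={c.txt}
After op 4 (modify d.txt): modified={d.txt} staged={c.txt}
After op 5 (git add d.txt): modified={none} staged={c.txt, d.txt}
After op 6 (modify e.txt): modified={e.txt} staged={c.txt, d.txt}
After op 7 (modify e.txt): modified={e.txt} staged={c.txt, d.txt}
After op 8 (git add e.txt): modified={none} staged={c.txt, d.txt, e.txt}
After op 9 (modify d.txt): modified={d.txt} staged={c.txt, d.txt, e.txt}
After op 10 (modify b.txt): modified={b.txt, d.txt} staged={c.txt, d.txt, e.txt}
After op 11 (git add d.txt): modified={b.txt} staged={c.txt, d.txt, e.txt}
After op 12 (git add b.txt): modified={none} staged={b.txt, c.txt, d.txt, e.txt}
After op 13 (modify f.txt): modified={f.txt} staged={b.txt, c.txt, d.txt, e.txt}
After op 14 (git add f.txt): modified={none} staged={b.txt, c.txt, d.txt, e.txt, f.txt}
After op 15 (modify b.txt): modified={b.txt} staged={b.txt, c.txt, d.txt, e.txt, f.txt}
After op 16 (git commit): modified={b.txt} staged={none}
After op 17 (git add c.txt): modified={b.txt} staged={none}
After op 18 (modify g.txt): modified={b.txt, g.txt} staged={none}
After op 19 (modify d.txt): modified={b.txt, d.txt, g.txt} staged={none}
After op 20 (git add g.txt): modified={b.txt, d.txt} staged={g.txt}
After op 21 (modify b.txt): modified={b.txt, d.txt} staged={g.txt}
After op 22 (modify b.txt): modified={b.txt, d.txt} staged={g.txt}
After op 23 (modify g.txt): modified={b.txt, d.txt, g.txt} staged={g.txt}
After op 24 (modify d.txt): modified={b.txt, d.txt, g.txt} staged={g.txt}
After op 25 (modify g.txt): modified={b.txt, d.txt, g.txt} staged={g.txt}
After op 26 (modify d.txt): modified={b.txt, d.txt, g.txt} staged={g.txt}
After op 27 (git add g.txt): modified={b.txt, d.txt} staged={g.txt}
After op 28 (git reset g.txt): modified={b.txt, d.txt, g.txt} staged={none}
After op 29 (git reset c.txt): modified={b.txt, d.txt, g.txt} staged={none}
After op 30 (modify b.txt): modified={b.txt, d.txt, g.txt} staged={none}

Answer: b.txt, d.txt, g.txt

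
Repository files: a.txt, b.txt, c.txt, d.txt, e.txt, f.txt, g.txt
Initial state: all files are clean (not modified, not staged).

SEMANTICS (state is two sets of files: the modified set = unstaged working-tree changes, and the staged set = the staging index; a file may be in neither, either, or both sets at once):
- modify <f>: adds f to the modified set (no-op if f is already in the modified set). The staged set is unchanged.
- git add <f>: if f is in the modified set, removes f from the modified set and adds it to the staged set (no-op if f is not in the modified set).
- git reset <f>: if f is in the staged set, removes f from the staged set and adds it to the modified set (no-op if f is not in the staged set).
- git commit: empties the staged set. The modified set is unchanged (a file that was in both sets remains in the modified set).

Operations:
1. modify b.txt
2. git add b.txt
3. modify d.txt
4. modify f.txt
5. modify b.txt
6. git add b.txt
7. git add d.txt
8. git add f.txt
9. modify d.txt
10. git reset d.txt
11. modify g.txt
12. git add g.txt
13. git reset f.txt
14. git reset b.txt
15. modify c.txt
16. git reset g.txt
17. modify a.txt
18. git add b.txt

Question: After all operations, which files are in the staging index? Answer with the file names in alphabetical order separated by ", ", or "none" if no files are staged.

After op 1 (modify b.txt): modified={b.txt} staged={none}
After op 2 (git add b.txt): modified={none} staged={b.txt}
After op 3 (modify d.txt): modified={d.txt} staged={b.txt}
After op 4 (modify f.txt): modified={d.txt, f.txt} staged={b.txt}
After op 5 (modify b.txt): modified={b.txt, d.txt, f.txt} staged={b.txt}
After op 6 (git add b.txt): modified={d.txt, f.txt} staged={b.txt}
After op 7 (git add d.txt): modified={f.txt} staged={b.txt, d.txt}
After op 8 (git add f.txt): modified={none} staged={b.txt, d.txt, f.txt}
After op 9 (modify d.txt): modified={d.txt} staged={b.txt, d.txt, f.txt}
After op 10 (git reset d.txt): modified={d.txt} staged={b.txt, f.txt}
After op 11 (modify g.txt): modified={d.txt, g.txt} staged={b.txt, f.txt}
After op 12 (git add g.txt): modified={d.txt} staged={b.txt, f.txt, g.txt}
After op 13 (git reset f.txt): modified={d.txt, f.txt} staged={b.txt, g.txt}
After op 14 (git reset b.txt): modified={b.txt, d.txt, f.txt} staged={g.txt}
After op 15 (modify c.txt): modified={b.txt, c.txt, d.txt, f.txt} staged={g.txt}
After op 16 (git reset g.txt): modified={b.txt, c.txt, d.txt, f.txt, g.txt} staged={none}
After op 17 (modify a.txt): modified={a.txt, b.txt, c.txt, d.txt, f.txt, g.txt} staged={none}
After op 18 (git add b.txt): modified={a.txt, c.txt, d.txt, f.txt, g.txt} staged={b.txt}

Answer: b.txt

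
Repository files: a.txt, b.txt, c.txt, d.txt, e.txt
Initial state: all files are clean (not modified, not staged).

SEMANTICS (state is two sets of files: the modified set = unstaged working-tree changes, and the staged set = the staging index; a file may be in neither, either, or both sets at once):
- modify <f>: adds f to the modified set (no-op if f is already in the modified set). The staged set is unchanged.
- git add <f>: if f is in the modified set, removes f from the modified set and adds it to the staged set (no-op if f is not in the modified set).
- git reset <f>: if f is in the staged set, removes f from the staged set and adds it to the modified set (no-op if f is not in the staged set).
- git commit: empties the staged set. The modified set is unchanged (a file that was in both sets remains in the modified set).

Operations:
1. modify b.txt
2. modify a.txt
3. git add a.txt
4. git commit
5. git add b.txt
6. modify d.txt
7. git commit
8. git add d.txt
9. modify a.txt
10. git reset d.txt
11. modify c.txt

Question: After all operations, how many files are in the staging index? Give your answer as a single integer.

After op 1 (modify b.txt): modified={b.txt} staged={none}
After op 2 (modify a.txt): modified={a.txt, b.txt} staged={none}
After op 3 (git add a.txt): modified={b.txt} staged={a.txt}
After op 4 (git commit): modified={b.txt} staged={none}
After op 5 (git add b.txt): modified={none} staged={b.txt}
After op 6 (modify d.txt): modified={d.txt} staged={b.txt}
After op 7 (git commit): modified={d.txt} staged={none}
After op 8 (git add d.txt): modified={none} staged={d.txt}
After op 9 (modify a.txt): modified={a.txt} staged={d.txt}
After op 10 (git reset d.txt): modified={a.txt, d.txt} staged={none}
After op 11 (modify c.txt): modified={a.txt, c.txt, d.txt} staged={none}
Final staged set: {none} -> count=0

Answer: 0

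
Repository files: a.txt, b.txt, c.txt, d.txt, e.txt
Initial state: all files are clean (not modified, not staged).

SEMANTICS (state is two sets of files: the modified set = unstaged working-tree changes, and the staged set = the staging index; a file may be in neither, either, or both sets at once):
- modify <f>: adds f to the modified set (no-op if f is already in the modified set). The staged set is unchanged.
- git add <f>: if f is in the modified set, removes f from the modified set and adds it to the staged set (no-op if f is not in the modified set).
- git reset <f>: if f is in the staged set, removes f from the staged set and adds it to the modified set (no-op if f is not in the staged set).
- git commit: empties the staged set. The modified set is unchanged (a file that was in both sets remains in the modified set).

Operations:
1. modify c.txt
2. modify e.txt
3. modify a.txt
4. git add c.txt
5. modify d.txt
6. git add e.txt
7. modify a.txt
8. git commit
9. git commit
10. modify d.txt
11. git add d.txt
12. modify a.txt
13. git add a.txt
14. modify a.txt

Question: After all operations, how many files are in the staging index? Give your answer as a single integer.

Answer: 2

Derivation:
After op 1 (modify c.txt): modified={c.txt} staged={none}
After op 2 (modify e.txt): modified={c.txt, e.txt} staged={none}
After op 3 (modify a.txt): modified={a.txt, c.txt, e.txt} staged={none}
After op 4 (git add c.txt): modified={a.txt, e.txt} staged={c.txt}
After op 5 (modify d.txt): modified={a.txt, d.txt, e.txt} staged={c.txt}
After op 6 (git add e.txt): modified={a.txt, d.txt} staged={c.txt, e.txt}
After op 7 (modify a.txt): modified={a.txt, d.txt} staged={c.txt, e.txt}
After op 8 (git commit): modified={a.txt, d.txt} staged={none}
After op 9 (git commit): modified={a.txt, d.txt} staged={none}
After op 10 (modify d.txt): modified={a.txt, d.txt} staged={none}
After op 11 (git add d.txt): modified={a.txt} staged={d.txt}
After op 12 (modify a.txt): modified={a.txt} staged={d.txt}
After op 13 (git add a.txt): modified={none} staged={a.txt, d.txt}
After op 14 (modify a.txt): modified={a.txt} staged={a.txt, d.txt}
Final staged set: {a.txt, d.txt} -> count=2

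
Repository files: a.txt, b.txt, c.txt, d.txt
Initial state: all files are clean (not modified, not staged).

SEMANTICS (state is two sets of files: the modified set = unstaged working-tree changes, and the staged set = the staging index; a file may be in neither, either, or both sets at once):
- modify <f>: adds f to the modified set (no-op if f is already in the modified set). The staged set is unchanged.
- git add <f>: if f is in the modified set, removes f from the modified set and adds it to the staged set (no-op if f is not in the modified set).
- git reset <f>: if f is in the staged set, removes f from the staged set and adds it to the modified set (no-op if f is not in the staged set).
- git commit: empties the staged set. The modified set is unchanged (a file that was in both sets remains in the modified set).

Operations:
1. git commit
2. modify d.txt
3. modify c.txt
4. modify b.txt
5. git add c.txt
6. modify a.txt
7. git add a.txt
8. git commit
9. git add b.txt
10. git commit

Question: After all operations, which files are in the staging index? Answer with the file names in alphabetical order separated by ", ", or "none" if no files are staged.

Answer: none

Derivation:
After op 1 (git commit): modified={none} staged={none}
After op 2 (modify d.txt): modified={d.txt} staged={none}
After op 3 (modify c.txt): modified={c.txt, d.txt} staged={none}
After op 4 (modify b.txt): modified={b.txt, c.txt, d.txt} staged={none}
After op 5 (git add c.txt): modified={b.txt, d.txt} staged={c.txt}
After op 6 (modify a.txt): modified={a.txt, b.txt, d.txt} staged={c.txt}
After op 7 (git add a.txt): modified={b.txt, d.txt} staged={a.txt, c.txt}
After op 8 (git commit): modified={b.txt, d.txt} staged={none}
After op 9 (git add b.txt): modified={d.txt} staged={b.txt}
After op 10 (git commit): modified={d.txt} staged={none}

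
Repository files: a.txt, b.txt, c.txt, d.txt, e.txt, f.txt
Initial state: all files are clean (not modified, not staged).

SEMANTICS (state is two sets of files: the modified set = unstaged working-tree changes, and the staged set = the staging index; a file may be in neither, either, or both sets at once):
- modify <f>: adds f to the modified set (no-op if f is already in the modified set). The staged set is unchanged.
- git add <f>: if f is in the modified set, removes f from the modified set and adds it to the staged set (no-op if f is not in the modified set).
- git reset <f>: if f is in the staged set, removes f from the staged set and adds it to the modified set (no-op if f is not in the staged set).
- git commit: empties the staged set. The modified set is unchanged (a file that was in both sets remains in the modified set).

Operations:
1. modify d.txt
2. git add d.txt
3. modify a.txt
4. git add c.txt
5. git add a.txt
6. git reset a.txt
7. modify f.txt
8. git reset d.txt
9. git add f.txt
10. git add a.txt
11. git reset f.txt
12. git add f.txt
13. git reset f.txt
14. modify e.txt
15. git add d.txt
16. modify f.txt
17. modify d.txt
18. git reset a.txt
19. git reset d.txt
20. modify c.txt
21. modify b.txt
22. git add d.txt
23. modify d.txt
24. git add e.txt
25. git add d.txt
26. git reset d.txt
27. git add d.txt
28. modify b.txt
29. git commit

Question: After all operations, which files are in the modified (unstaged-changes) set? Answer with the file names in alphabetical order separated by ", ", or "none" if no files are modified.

After op 1 (modify d.txt): modified={d.txt} staged={none}
After op 2 (git add d.txt): modified={none} staged={d.txt}
After op 3 (modify a.txt): modified={a.txt} staged={d.txt}
After op 4 (git add c.txt): modified={a.txt} staged={d.txt}
After op 5 (git add a.txt): modified={none} staged={a.txt, d.txt}
After op 6 (git reset a.txt): modified={a.txt} staged={d.txt}
After op 7 (modify f.txt): modified={a.txt, f.txt} staged={d.txt}
After op 8 (git reset d.txt): modified={a.txt, d.txt, f.txt} staged={none}
After op 9 (git add f.txt): modified={a.txt, d.txt} staged={f.txt}
After op 10 (git add a.txt): modified={d.txt} staged={a.txt, f.txt}
After op 11 (git reset f.txt): modified={d.txt, f.txt} staged={a.txt}
After op 12 (git add f.txt): modified={d.txt} staged={a.txt, f.txt}
After op 13 (git reset f.txt): modified={d.txt, f.txt} staged={a.txt}
After op 14 (modify e.txt): modified={d.txt, e.txt, f.txt} staged={a.txt}
After op 15 (git add d.txt): modified={e.txt, f.txt} staged={a.txt, d.txt}
After op 16 (modify f.txt): modified={e.txt, f.txt} staged={a.txt, d.txt}
After op 17 (modify d.txt): modified={d.txt, e.txt, f.txt} staged={a.txt, d.txt}
After op 18 (git reset a.txt): modified={a.txt, d.txt, e.txt, f.txt} staged={d.txt}
After op 19 (git reset d.txt): modified={a.txt, d.txt, e.txt, f.txt} staged={none}
After op 20 (modify c.txt): modified={a.txt, c.txt, d.txt, e.txt, f.txt} staged={none}
After op 21 (modify b.txt): modified={a.txt, b.txt, c.txt, d.txt, e.txt, f.txt} staged={none}
After op 22 (git add d.txt): modified={a.txt, b.txt, c.txt, e.txt, f.txt} staged={d.txt}
After op 23 (modify d.txt): modified={a.txt, b.txt, c.txt, d.txt, e.txt, f.txt} staged={d.txt}
After op 24 (git add e.txt): modified={a.txt, b.txt, c.txt, d.txt, f.txt} staged={d.txt, e.txt}
After op 25 (git add d.txt): modified={a.txt, b.txt, c.txt, f.txt} staged={d.txt, e.txt}
After op 26 (git reset d.txt): modified={a.txt, b.txt, c.txt, d.txt, f.txt} staged={e.txt}
After op 27 (git add d.txt): modified={a.txt, b.txt, c.txt, f.txt} staged={d.txt, e.txt}
After op 28 (modify b.txt): modified={a.txt, b.txt, c.txt, f.txt} staged={d.txt, e.txt}
After op 29 (git commit): modified={a.txt, b.txt, c.txt, f.txt} staged={none}

Answer: a.txt, b.txt, c.txt, f.txt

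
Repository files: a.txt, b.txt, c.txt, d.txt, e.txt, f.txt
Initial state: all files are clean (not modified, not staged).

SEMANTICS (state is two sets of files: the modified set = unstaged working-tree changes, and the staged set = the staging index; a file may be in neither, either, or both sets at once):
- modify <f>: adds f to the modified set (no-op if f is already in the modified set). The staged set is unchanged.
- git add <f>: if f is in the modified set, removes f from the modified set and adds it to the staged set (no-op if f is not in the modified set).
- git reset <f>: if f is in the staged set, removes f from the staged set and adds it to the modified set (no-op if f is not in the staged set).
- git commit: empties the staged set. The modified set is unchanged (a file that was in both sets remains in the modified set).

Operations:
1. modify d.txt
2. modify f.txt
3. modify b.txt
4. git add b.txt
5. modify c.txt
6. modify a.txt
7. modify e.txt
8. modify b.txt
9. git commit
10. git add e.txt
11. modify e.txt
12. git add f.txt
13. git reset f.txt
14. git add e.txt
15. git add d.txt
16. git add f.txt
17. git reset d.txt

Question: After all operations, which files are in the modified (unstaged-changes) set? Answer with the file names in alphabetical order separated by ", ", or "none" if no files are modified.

Answer: a.txt, b.txt, c.txt, d.txt

Derivation:
After op 1 (modify d.txt): modified={d.txt} staged={none}
After op 2 (modify f.txt): modified={d.txt, f.txt} staged={none}
After op 3 (modify b.txt): modified={b.txt, d.txt, f.txt} staged={none}
After op 4 (git add b.txt): modified={d.txt, f.txt} staged={b.txt}
After op 5 (modify c.txt): modified={c.txt, d.txt, f.txt} staged={b.txt}
After op 6 (modify a.txt): modified={a.txt, c.txt, d.txt, f.txt} staged={b.txt}
After op 7 (modify e.txt): modified={a.txt, c.txt, d.txt, e.txt, f.txt} staged={b.txt}
After op 8 (modify b.txt): modified={a.txt, b.txt, c.txt, d.txt, e.txt, f.txt} staged={b.txt}
After op 9 (git commit): modified={a.txt, b.txt, c.txt, d.txt, e.txt, f.txt} staged={none}
After op 10 (git add e.txt): modified={a.txt, b.txt, c.txt, d.txt, f.txt} staged={e.txt}
After op 11 (modify e.txt): modified={a.txt, b.txt, c.txt, d.txt, e.txt, f.txt} staged={e.txt}
After op 12 (git add f.txt): modified={a.txt, b.txt, c.txt, d.txt, e.txt} staged={e.txt, f.txt}
After op 13 (git reset f.txt): modified={a.txt, b.txt, c.txt, d.txt, e.txt, f.txt} staged={e.txt}
After op 14 (git add e.txt): modified={a.txt, b.txt, c.txt, d.txt, f.txt} staged={e.txt}
After op 15 (git add d.txt): modified={a.txt, b.txt, c.txt, f.txt} staged={d.txt, e.txt}
After op 16 (git add f.txt): modified={a.txt, b.txt, c.txt} staged={d.txt, e.txt, f.txt}
After op 17 (git reset d.txt): modified={a.txt, b.txt, c.txt, d.txt} staged={e.txt, f.txt}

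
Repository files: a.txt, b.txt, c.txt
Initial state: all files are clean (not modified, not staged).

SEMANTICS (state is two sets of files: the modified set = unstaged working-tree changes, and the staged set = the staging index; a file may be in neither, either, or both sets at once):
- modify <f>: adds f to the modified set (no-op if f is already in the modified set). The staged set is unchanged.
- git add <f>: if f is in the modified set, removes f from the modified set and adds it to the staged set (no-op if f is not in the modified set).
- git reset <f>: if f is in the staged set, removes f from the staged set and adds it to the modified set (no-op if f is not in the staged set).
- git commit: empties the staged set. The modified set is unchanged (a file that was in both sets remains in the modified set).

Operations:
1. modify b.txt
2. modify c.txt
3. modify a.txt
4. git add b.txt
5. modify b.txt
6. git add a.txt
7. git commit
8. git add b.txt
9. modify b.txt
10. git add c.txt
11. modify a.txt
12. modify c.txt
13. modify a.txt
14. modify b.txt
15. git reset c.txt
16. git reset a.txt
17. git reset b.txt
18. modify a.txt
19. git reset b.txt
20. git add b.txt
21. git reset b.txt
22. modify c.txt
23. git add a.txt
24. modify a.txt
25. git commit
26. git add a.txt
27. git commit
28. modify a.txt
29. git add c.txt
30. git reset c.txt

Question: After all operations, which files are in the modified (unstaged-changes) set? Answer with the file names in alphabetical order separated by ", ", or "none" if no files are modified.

Answer: a.txt, b.txt, c.txt

Derivation:
After op 1 (modify b.txt): modified={b.txt} staged={none}
After op 2 (modify c.txt): modified={b.txt, c.txt} staged={none}
After op 3 (modify a.txt): modified={a.txt, b.txt, c.txt} staged={none}
After op 4 (git add b.txt): modified={a.txt, c.txt} staged={b.txt}
After op 5 (modify b.txt): modified={a.txt, b.txt, c.txt} staged={b.txt}
After op 6 (git add a.txt): modified={b.txt, c.txt} staged={a.txt, b.txt}
After op 7 (git commit): modified={b.txt, c.txt} staged={none}
After op 8 (git add b.txt): modified={c.txt} staged={b.txt}
After op 9 (modify b.txt): modified={b.txt, c.txt} staged={b.txt}
After op 10 (git add c.txt): modified={b.txt} staged={b.txt, c.txt}
After op 11 (modify a.txt): modified={a.txt, b.txt} staged={b.txt, c.txt}
After op 12 (modify c.txt): modified={a.txt, b.txt, c.txt} staged={b.txt, c.txt}
After op 13 (modify a.txt): modified={a.txt, b.txt, c.txt} staged={b.txt, c.txt}
After op 14 (modify b.txt): modified={a.txt, b.txt, c.txt} staged={b.txt, c.txt}
After op 15 (git reset c.txt): modified={a.txt, b.txt, c.txt} staged={b.txt}
After op 16 (git reset a.txt): modified={a.txt, b.txt, c.txt} staged={b.txt}
After op 17 (git reset b.txt): modified={a.txt, b.txt, c.txt} staged={none}
After op 18 (modify a.txt): modified={a.txt, b.txt, c.txt} staged={none}
After op 19 (git reset b.txt): modified={a.txt, b.txt, c.txt} staged={none}
After op 20 (git add b.txt): modified={a.txt, c.txt} staged={b.txt}
After op 21 (git reset b.txt): modified={a.txt, b.txt, c.txt} staged={none}
After op 22 (modify c.txt): modified={a.txt, b.txt, c.txt} staged={none}
After op 23 (git add a.txt): modified={b.txt, c.txt} staged={a.txt}
After op 24 (modify a.txt): modified={a.txt, b.txt, c.txt} staged={a.txt}
After op 25 (git commit): modified={a.txt, b.txt, c.txt} staged={none}
After op 26 (git add a.txt): modified={b.txt, c.txt} staged={a.txt}
After op 27 (git commit): modified={b.txt, c.txt} staged={none}
After op 28 (modify a.txt): modified={a.txt, b.txt, c.txt} staged={none}
After op 29 (git add c.txt): modified={a.txt, b.txt} staged={c.txt}
After op 30 (git reset c.txt): modified={a.txt, b.txt, c.txt} staged={none}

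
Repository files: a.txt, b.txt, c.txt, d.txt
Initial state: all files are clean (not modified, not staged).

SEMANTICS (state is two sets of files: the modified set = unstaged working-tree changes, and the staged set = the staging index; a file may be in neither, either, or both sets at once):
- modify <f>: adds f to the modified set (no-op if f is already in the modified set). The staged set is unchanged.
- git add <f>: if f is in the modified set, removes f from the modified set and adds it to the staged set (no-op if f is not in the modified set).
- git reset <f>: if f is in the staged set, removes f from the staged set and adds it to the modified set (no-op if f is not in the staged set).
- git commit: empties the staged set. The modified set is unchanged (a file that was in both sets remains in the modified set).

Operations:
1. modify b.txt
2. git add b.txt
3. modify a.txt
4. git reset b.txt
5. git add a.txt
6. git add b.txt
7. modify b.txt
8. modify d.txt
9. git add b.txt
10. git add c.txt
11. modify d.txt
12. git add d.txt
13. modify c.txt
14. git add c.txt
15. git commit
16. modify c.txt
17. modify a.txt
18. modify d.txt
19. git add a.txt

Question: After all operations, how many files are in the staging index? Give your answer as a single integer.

After op 1 (modify b.txt): modified={b.txt} staged={none}
After op 2 (git add b.txt): modified={none} staged={b.txt}
After op 3 (modify a.txt): modified={a.txt} staged={b.txt}
After op 4 (git reset b.txt): modified={a.txt, b.txt} staged={none}
After op 5 (git add a.txt): modified={b.txt} staged={a.txt}
After op 6 (git add b.txt): modified={none} staged={a.txt, b.txt}
After op 7 (modify b.txt): modified={b.txt} staged={a.txt, b.txt}
After op 8 (modify d.txt): modified={b.txt, d.txt} staged={a.txt, b.txt}
After op 9 (git add b.txt): modified={d.txt} staged={a.txt, b.txt}
After op 10 (git add c.txt): modified={d.txt} staged={a.txt, b.txt}
After op 11 (modify d.txt): modified={d.txt} staged={a.txt, b.txt}
After op 12 (git add d.txt): modified={none} staged={a.txt, b.txt, d.txt}
After op 13 (modify c.txt): modified={c.txt} staged={a.txt, b.txt, d.txt}
After op 14 (git add c.txt): modified={none} staged={a.txt, b.txt, c.txt, d.txt}
After op 15 (git commit): modified={none} staged={none}
After op 16 (modify c.txt): modified={c.txt} staged={none}
After op 17 (modify a.txt): modified={a.txt, c.txt} staged={none}
After op 18 (modify d.txt): modified={a.txt, c.txt, d.txt} staged={none}
After op 19 (git add a.txt): modified={c.txt, d.txt} staged={a.txt}
Final staged set: {a.txt} -> count=1

Answer: 1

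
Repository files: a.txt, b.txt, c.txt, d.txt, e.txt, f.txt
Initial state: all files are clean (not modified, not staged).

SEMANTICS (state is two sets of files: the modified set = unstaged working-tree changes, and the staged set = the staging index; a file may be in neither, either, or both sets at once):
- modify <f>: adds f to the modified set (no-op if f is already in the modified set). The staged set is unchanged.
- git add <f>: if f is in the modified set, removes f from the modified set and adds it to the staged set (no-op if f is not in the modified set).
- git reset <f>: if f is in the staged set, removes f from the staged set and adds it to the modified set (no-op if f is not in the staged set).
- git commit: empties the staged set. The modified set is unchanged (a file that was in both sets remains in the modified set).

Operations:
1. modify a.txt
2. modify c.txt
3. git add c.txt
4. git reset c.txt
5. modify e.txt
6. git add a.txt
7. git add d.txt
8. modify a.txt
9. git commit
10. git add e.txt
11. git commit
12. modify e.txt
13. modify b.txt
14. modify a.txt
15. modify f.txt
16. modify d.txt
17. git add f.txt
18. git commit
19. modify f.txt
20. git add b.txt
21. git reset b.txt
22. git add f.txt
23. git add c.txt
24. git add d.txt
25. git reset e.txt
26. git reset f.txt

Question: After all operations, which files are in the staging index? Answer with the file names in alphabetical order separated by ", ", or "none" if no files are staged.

After op 1 (modify a.txt): modified={a.txt} staged={none}
After op 2 (modify c.txt): modified={a.txt, c.txt} staged={none}
After op 3 (git add c.txt): modified={a.txt} staged={c.txt}
After op 4 (git reset c.txt): modified={a.txt, c.txt} staged={none}
After op 5 (modify e.txt): modified={a.txt, c.txt, e.txt} staged={none}
After op 6 (git add a.txt): modified={c.txt, e.txt} staged={a.txt}
After op 7 (git add d.txt): modified={c.txt, e.txt} staged={a.txt}
After op 8 (modify a.txt): modified={a.txt, c.txt, e.txt} staged={a.txt}
After op 9 (git commit): modified={a.txt, c.txt, e.txt} staged={none}
After op 10 (git add e.txt): modified={a.txt, c.txt} staged={e.txt}
After op 11 (git commit): modified={a.txt, c.txt} staged={none}
After op 12 (modify e.txt): modified={a.txt, c.txt, e.txt} staged={none}
After op 13 (modify b.txt): modified={a.txt, b.txt, c.txt, e.txt} staged={none}
After op 14 (modify a.txt): modified={a.txt, b.txt, c.txt, e.txt} staged={none}
After op 15 (modify f.txt): modified={a.txt, b.txt, c.txt, e.txt, f.txt} staged={none}
After op 16 (modify d.txt): modified={a.txt, b.txt, c.txt, d.txt, e.txt, f.txt} staged={none}
After op 17 (git add f.txt): modified={a.txt, b.txt, c.txt, d.txt, e.txt} staged={f.txt}
After op 18 (git commit): modified={a.txt, b.txt, c.txt, d.txt, e.txt} staged={none}
After op 19 (modify f.txt): modified={a.txt, b.txt, c.txt, d.txt, e.txt, f.txt} staged={none}
After op 20 (git add b.txt): modified={a.txt, c.txt, d.txt, e.txt, f.txt} staged={b.txt}
After op 21 (git reset b.txt): modified={a.txt, b.txt, c.txt, d.txt, e.txt, f.txt} staged={none}
After op 22 (git add f.txt): modified={a.txt, b.txt, c.txt, d.txt, e.txt} staged={f.txt}
After op 23 (git add c.txt): modified={a.txt, b.txt, d.txt, e.txt} staged={c.txt, f.txt}
After op 24 (git add d.txt): modified={a.txt, b.txt, e.txt} staged={c.txt, d.txt, f.txt}
After op 25 (git reset e.txt): modified={a.txt, b.txt, e.txt} staged={c.txt, d.txt, f.txt}
After op 26 (git reset f.txt): modified={a.txt, b.txt, e.txt, f.txt} staged={c.txt, d.txt}

Answer: c.txt, d.txt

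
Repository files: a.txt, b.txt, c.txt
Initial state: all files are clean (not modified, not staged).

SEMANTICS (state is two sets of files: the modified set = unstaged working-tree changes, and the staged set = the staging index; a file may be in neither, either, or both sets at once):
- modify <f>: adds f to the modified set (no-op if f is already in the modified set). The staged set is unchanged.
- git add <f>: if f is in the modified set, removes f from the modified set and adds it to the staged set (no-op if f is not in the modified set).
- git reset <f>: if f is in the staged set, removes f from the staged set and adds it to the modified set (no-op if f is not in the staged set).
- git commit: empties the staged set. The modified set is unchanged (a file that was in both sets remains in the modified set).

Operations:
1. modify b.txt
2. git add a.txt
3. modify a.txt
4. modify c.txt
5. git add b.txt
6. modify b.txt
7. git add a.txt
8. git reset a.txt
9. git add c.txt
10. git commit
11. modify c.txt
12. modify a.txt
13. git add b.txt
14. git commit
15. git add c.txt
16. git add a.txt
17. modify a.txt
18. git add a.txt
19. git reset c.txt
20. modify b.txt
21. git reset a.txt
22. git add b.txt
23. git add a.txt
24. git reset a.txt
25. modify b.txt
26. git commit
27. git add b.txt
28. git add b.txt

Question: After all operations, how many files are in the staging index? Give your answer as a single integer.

Answer: 1

Derivation:
After op 1 (modify b.txt): modified={b.txt} staged={none}
After op 2 (git add a.txt): modified={b.txt} staged={none}
After op 3 (modify a.txt): modified={a.txt, b.txt} staged={none}
After op 4 (modify c.txt): modified={a.txt, b.txt, c.txt} staged={none}
After op 5 (git add b.txt): modified={a.txt, c.txt} staged={b.txt}
After op 6 (modify b.txt): modified={a.txt, b.txt, c.txt} staged={b.txt}
After op 7 (git add a.txt): modified={b.txt, c.txt} staged={a.txt, b.txt}
After op 8 (git reset a.txt): modified={a.txt, b.txt, c.txt} staged={b.txt}
After op 9 (git add c.txt): modified={a.txt, b.txt} staged={b.txt, c.txt}
After op 10 (git commit): modified={a.txt, b.txt} staged={none}
After op 11 (modify c.txt): modified={a.txt, b.txt, c.txt} staged={none}
After op 12 (modify a.txt): modified={a.txt, b.txt, c.txt} staged={none}
After op 13 (git add b.txt): modified={a.txt, c.txt} staged={b.txt}
After op 14 (git commit): modified={a.txt, c.txt} staged={none}
After op 15 (git add c.txt): modified={a.txt} staged={c.txt}
After op 16 (git add a.txt): modified={none} staged={a.txt, c.txt}
After op 17 (modify a.txt): modified={a.txt} staged={a.txt, c.txt}
After op 18 (git add a.txt): modified={none} staged={a.txt, c.txt}
After op 19 (git reset c.txt): modified={c.txt} staged={a.txt}
After op 20 (modify b.txt): modified={b.txt, c.txt} staged={a.txt}
After op 21 (git reset a.txt): modified={a.txt, b.txt, c.txt} staged={none}
After op 22 (git add b.txt): modified={a.txt, c.txt} staged={b.txt}
After op 23 (git add a.txt): modified={c.txt} staged={a.txt, b.txt}
After op 24 (git reset a.txt): modified={a.txt, c.txt} staged={b.txt}
After op 25 (modify b.txt): modified={a.txt, b.txt, c.txt} staged={b.txt}
After op 26 (git commit): modified={a.txt, b.txt, c.txt} staged={none}
After op 27 (git add b.txt): modified={a.txt, c.txt} staged={b.txt}
After op 28 (git add b.txt): modified={a.txt, c.txt} staged={b.txt}
Final staged set: {b.txt} -> count=1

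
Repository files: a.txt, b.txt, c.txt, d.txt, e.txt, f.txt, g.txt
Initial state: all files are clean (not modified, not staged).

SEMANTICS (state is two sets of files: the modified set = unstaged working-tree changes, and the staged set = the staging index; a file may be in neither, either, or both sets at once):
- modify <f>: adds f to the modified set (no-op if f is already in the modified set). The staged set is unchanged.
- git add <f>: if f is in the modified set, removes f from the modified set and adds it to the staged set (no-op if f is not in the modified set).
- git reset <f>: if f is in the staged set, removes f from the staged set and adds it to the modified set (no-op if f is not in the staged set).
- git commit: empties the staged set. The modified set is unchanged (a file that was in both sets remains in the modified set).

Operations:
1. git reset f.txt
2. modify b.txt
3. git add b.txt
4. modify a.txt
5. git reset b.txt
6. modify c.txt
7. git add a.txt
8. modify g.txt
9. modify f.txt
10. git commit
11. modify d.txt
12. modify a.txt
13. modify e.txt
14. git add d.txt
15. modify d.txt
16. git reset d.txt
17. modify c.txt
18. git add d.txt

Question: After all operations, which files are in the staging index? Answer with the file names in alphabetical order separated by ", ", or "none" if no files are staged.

After op 1 (git reset f.txt): modified={none} staged={none}
After op 2 (modify b.txt): modified={b.txt} staged={none}
After op 3 (git add b.txt): modified={none} staged={b.txt}
After op 4 (modify a.txt): modified={a.txt} staged={b.txt}
After op 5 (git reset b.txt): modified={a.txt, b.txt} staged={none}
After op 6 (modify c.txt): modified={a.txt, b.txt, c.txt} staged={none}
After op 7 (git add a.txt): modified={b.txt, c.txt} staged={a.txt}
After op 8 (modify g.txt): modified={b.txt, c.txt, g.txt} staged={a.txt}
After op 9 (modify f.txt): modified={b.txt, c.txt, f.txt, g.txt} staged={a.txt}
After op 10 (git commit): modified={b.txt, c.txt, f.txt, g.txt} staged={none}
After op 11 (modify d.txt): modified={b.txt, c.txt, d.txt, f.txt, g.txt} staged={none}
After op 12 (modify a.txt): modified={a.txt, b.txt, c.txt, d.txt, f.txt, g.txt} staged={none}
After op 13 (modify e.txt): modified={a.txt, b.txt, c.txt, d.txt, e.txt, f.txt, g.txt} staged={none}
After op 14 (git add d.txt): modified={a.txt, b.txt, c.txt, e.txt, f.txt, g.txt} staged={d.txt}
After op 15 (modify d.txt): modified={a.txt, b.txt, c.txt, d.txt, e.txt, f.txt, g.txt} staged={d.txt}
After op 16 (git reset d.txt): modified={a.txt, b.txt, c.txt, d.txt, e.txt, f.txt, g.txt} staged={none}
After op 17 (modify c.txt): modified={a.txt, b.txt, c.txt, d.txt, e.txt, f.txt, g.txt} staged={none}
After op 18 (git add d.txt): modified={a.txt, b.txt, c.txt, e.txt, f.txt, g.txt} staged={d.txt}

Answer: d.txt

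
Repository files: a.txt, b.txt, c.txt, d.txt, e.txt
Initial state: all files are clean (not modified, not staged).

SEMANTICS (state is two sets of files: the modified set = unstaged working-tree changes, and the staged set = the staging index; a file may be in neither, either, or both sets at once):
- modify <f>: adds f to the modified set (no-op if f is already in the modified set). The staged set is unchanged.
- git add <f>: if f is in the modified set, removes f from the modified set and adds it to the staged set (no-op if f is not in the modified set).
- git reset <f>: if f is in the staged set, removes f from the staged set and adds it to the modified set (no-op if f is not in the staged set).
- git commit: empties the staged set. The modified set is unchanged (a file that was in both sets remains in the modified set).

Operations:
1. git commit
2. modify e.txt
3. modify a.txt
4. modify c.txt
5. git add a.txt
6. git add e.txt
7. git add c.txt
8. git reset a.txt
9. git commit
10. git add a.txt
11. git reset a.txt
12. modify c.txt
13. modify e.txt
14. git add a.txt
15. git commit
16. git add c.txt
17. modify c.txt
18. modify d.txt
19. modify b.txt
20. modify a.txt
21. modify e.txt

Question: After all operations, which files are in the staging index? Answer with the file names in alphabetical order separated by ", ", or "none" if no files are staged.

Answer: c.txt

Derivation:
After op 1 (git commit): modified={none} staged={none}
After op 2 (modify e.txt): modified={e.txt} staged={none}
After op 3 (modify a.txt): modified={a.txt, e.txt} staged={none}
After op 4 (modify c.txt): modified={a.txt, c.txt, e.txt} staged={none}
After op 5 (git add a.txt): modified={c.txt, e.txt} staged={a.txt}
After op 6 (git add e.txt): modified={c.txt} staged={a.txt, e.txt}
After op 7 (git add c.txt): modified={none} staged={a.txt, c.txt, e.txt}
After op 8 (git reset a.txt): modified={a.txt} staged={c.txt, e.txt}
After op 9 (git commit): modified={a.txt} staged={none}
After op 10 (git add a.txt): modified={none} staged={a.txt}
After op 11 (git reset a.txt): modified={a.txt} staged={none}
After op 12 (modify c.txt): modified={a.txt, c.txt} staged={none}
After op 13 (modify e.txt): modified={a.txt, c.txt, e.txt} staged={none}
After op 14 (git add a.txt): modified={c.txt, e.txt} staged={a.txt}
After op 15 (git commit): modified={c.txt, e.txt} staged={none}
After op 16 (git add c.txt): modified={e.txt} staged={c.txt}
After op 17 (modify c.txt): modified={c.txt, e.txt} staged={c.txt}
After op 18 (modify d.txt): modified={c.txt, d.txt, e.txt} staged={c.txt}
After op 19 (modify b.txt): modified={b.txt, c.txt, d.txt, e.txt} staged={c.txt}
After op 20 (modify a.txt): modified={a.txt, b.txt, c.txt, d.txt, e.txt} staged={c.txt}
After op 21 (modify e.txt): modified={a.txt, b.txt, c.txt, d.txt, e.txt} staged={c.txt}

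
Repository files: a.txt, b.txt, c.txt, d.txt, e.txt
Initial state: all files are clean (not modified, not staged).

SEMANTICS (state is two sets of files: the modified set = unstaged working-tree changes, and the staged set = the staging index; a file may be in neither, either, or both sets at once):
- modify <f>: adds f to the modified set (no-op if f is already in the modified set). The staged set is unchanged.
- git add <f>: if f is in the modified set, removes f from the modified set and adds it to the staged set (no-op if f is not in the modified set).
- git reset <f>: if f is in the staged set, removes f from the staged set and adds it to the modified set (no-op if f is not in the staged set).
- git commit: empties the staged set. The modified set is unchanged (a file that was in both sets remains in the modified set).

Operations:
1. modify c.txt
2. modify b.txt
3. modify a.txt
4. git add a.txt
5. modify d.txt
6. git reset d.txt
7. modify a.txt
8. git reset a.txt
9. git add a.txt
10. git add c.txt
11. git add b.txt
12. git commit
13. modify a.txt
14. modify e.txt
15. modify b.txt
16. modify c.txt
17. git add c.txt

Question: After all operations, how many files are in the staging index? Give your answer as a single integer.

After op 1 (modify c.txt): modified={c.txt} staged={none}
After op 2 (modify b.txt): modified={b.txt, c.txt} staged={none}
After op 3 (modify a.txt): modified={a.txt, b.txt, c.txt} staged={none}
After op 4 (git add a.txt): modified={b.txt, c.txt} staged={a.txt}
After op 5 (modify d.txt): modified={b.txt, c.txt, d.txt} staged={a.txt}
After op 6 (git reset d.txt): modified={b.txt, c.txt, d.txt} staged={a.txt}
After op 7 (modify a.txt): modified={a.txt, b.txt, c.txt, d.txt} staged={a.txt}
After op 8 (git reset a.txt): modified={a.txt, b.txt, c.txt, d.txt} staged={none}
After op 9 (git add a.txt): modified={b.txt, c.txt, d.txt} staged={a.txt}
After op 10 (git add c.txt): modified={b.txt, d.txt} staged={a.txt, c.txt}
After op 11 (git add b.txt): modified={d.txt} staged={a.txt, b.txt, c.txt}
After op 12 (git commit): modified={d.txt} staged={none}
After op 13 (modify a.txt): modified={a.txt, d.txt} staged={none}
After op 14 (modify e.txt): modified={a.txt, d.txt, e.txt} staged={none}
After op 15 (modify b.txt): modified={a.txt, b.txt, d.txt, e.txt} staged={none}
After op 16 (modify c.txt): modified={a.txt, b.txt, c.txt, d.txt, e.txt} staged={none}
After op 17 (git add c.txt): modified={a.txt, b.txt, d.txt, e.txt} staged={c.txt}
Final staged set: {c.txt} -> count=1

Answer: 1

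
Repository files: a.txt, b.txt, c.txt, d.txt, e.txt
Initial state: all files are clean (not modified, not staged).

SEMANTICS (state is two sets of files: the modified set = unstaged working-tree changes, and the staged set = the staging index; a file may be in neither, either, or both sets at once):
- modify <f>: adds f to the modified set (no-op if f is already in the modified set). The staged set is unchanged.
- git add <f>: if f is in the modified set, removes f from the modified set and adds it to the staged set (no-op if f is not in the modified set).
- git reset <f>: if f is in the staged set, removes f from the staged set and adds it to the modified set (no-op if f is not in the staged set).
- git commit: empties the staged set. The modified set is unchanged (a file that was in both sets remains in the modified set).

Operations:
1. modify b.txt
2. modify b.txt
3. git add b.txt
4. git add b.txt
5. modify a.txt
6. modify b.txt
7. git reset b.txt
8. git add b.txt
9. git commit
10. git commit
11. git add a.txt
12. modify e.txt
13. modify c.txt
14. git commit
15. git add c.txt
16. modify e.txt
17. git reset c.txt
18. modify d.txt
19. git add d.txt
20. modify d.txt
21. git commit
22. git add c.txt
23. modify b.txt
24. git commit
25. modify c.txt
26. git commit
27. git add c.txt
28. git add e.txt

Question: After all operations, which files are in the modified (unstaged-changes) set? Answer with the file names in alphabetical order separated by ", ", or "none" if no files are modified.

After op 1 (modify b.txt): modified={b.txt} staged={none}
After op 2 (modify b.txt): modified={b.txt} staged={none}
After op 3 (git add b.txt): modified={none} staged={b.txt}
After op 4 (git add b.txt): modified={none} staged={b.txt}
After op 5 (modify a.txt): modified={a.txt} staged={b.txt}
After op 6 (modify b.txt): modified={a.txt, b.txt} staged={b.txt}
After op 7 (git reset b.txt): modified={a.txt, b.txt} staged={none}
After op 8 (git add b.txt): modified={a.txt} staged={b.txt}
After op 9 (git commit): modified={a.txt} staged={none}
After op 10 (git commit): modified={a.txt} staged={none}
After op 11 (git add a.txt): modified={none} staged={a.txt}
After op 12 (modify e.txt): modified={e.txt} staged={a.txt}
After op 13 (modify c.txt): modified={c.txt, e.txt} staged={a.txt}
After op 14 (git commit): modified={c.txt, e.txt} staged={none}
After op 15 (git add c.txt): modified={e.txt} staged={c.txt}
After op 16 (modify e.txt): modified={e.txt} staged={c.txt}
After op 17 (git reset c.txt): modified={c.txt, e.txt} staged={none}
After op 18 (modify d.txt): modified={c.txt, d.txt, e.txt} staged={none}
After op 19 (git add d.txt): modified={c.txt, e.txt} staged={d.txt}
After op 20 (modify d.txt): modified={c.txt, d.txt, e.txt} staged={d.txt}
After op 21 (git commit): modified={c.txt, d.txt, e.txt} staged={none}
After op 22 (git add c.txt): modified={d.txt, e.txt} staged={c.txt}
After op 23 (modify b.txt): modified={b.txt, d.txt, e.txt} staged={c.txt}
After op 24 (git commit): modified={b.txt, d.txt, e.txt} staged={none}
After op 25 (modify c.txt): modified={b.txt, c.txt, d.txt, e.txt} staged={none}
After op 26 (git commit): modified={b.txt, c.txt, d.txt, e.txt} staged={none}
After op 27 (git add c.txt): modified={b.txt, d.txt, e.txt} staged={c.txt}
After op 28 (git add e.txt): modified={b.txt, d.txt} staged={c.txt, e.txt}

Answer: b.txt, d.txt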